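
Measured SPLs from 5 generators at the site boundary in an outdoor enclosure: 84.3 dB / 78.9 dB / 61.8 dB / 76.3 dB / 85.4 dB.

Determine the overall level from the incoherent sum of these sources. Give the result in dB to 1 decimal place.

Sum in the linear (power) domain: Σ 10^(Lᵢ/10) = 10^(84.3/10) + 10^(78.9/10) + 10^(61.8/10) + 10^(76.3/10) + 10^(85.4/10) = 7.377e+08.
Combined level = 10 log₁₀(7.377e+08) = 88.7 dB.

88.7 dB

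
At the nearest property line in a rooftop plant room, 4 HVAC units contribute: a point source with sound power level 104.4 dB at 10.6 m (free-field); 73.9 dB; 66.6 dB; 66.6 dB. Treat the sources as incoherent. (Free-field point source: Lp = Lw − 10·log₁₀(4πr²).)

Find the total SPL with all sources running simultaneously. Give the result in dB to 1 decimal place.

Source at 10.6 m: Lp = 104.4 − 10·log₁₀(4π·10.6²) = 104.4 − 10·log₁₀(1411.957) = 72.9 dB.
Converting to relative power and adding: 10^(72.9/10) + 10^(73.9/10) + 10^(66.6/10) + 10^(66.6/10) = 5.319e+07.
Combined level = 10 log₁₀(5.319e+07) = 77.3 dB.

77.3 dB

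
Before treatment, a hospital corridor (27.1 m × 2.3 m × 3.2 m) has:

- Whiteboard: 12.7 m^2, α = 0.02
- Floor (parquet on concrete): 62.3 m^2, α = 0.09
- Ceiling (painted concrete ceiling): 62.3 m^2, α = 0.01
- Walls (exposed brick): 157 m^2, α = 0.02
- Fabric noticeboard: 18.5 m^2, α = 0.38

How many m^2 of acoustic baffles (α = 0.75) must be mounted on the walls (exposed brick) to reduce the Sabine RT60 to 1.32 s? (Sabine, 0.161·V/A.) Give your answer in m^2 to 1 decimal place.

10.5

Total absorption A₁ = 12.7×0.02 + 62.3×0.09 + 62.3×0.01 + 157×0.02 + 18.5×0.38
  = 0.254 + 5.607 + 0.623 + 3.140 + 7.030 = 16.654 m^2 sabins.
V = 199.456 m³. Target absorption A₂ = 0.161 × 199.456 / 1.32 = 24.328 sabins.
ΔA needed = 24.328 − 16.654 = 7.674 sabins.
Net gain per m^2: Δα = 0.75 − 0.02 = 0.73.
Panel area = 7.674 / 0.73 = 10.5 m^2.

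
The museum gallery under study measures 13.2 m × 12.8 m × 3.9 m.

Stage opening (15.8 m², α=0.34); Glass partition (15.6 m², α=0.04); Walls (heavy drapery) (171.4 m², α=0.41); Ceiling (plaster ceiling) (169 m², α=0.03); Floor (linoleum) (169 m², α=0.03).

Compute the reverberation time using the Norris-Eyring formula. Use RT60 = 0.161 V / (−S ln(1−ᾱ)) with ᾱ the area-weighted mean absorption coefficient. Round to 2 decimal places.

1.13 s

Total surface area S = 15.8 + 15.6 + 171.4 + 169 + 169 = 540.8 m².
Absorption A = 15.8×0.34 + 15.6×0.04 + 171.4×0.41 + 169×0.03 + 169×0.03 = 86.410 sabins.
Mean coefficient ᾱ = A/S = 0.1598.
Eyring denominator: −S ln(1−ᾱ) = 94.162.
V = 13.2 × 12.8 × 3.9 = 658.944 m³.
T = 0.161·V/[−S·ln(1−ᾱ)] = 0.161·658.944/94.162 = 1.13 s.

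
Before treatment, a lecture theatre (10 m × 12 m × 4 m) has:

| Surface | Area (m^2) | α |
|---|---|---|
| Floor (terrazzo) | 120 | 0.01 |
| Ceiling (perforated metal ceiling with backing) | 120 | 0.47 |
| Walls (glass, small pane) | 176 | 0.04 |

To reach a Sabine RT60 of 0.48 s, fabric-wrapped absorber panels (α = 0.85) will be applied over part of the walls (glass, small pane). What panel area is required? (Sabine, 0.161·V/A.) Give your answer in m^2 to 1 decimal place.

119.0

Equivalent absorption area: A₁ = 120×0.01 + 120×0.47 + 176×0.04 = 64.640 m^2.
Required A₂ = 0.161·480/0.48 = 161.000 sabins.
ΔA needed = 161.000 − 64.640 = 96.360 sabins.
Net gain per m^2: Δα = 0.85 − 0.04 = 0.81.
Panel area = 96.360 / 0.81 = 119.0 m^2.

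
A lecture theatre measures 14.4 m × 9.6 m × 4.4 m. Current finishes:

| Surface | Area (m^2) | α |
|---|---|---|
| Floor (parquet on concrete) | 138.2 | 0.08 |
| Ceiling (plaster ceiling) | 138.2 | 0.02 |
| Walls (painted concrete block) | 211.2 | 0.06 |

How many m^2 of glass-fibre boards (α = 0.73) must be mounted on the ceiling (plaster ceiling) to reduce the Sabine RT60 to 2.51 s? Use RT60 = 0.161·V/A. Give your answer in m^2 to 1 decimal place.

17.6

Total absorption A₁ = 138.2*0.08 + 138.2*0.02 + 211.2*0.06
  = 11.056 + 2.764 + 12.672 = 26.492 m^2 sabins.
Required A₂ = 0.161·608.256/2.51 = 39.016 sabins.
ΔA needed = 39.016 − 26.492 = 12.524 sabins.
Each m^2 of panel replacing the ceiling (plaster ceiling) adds (0.73 − 0.02) = 0.71 sabins.
Area = ΔA/Δα = 12.524/0.71 = 17.6 m^2.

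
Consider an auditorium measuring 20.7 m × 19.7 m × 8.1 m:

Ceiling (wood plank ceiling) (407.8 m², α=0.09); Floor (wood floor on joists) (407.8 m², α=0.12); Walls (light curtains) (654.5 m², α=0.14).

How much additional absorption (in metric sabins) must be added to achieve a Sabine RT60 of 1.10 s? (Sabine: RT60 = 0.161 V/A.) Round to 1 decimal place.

306.2 sabins

Summing Sᵢαᵢ: 36.702 + 48.936 + 91.630 → A₁ = 177.268 sabins.
Target A₂ = 0.161·3303.099/1.10 = 483.454 sabins (V = 3303.099 m³).
ΔA = A₂ − A₁ = 483.454 − 177.268 = 306.2 sabins.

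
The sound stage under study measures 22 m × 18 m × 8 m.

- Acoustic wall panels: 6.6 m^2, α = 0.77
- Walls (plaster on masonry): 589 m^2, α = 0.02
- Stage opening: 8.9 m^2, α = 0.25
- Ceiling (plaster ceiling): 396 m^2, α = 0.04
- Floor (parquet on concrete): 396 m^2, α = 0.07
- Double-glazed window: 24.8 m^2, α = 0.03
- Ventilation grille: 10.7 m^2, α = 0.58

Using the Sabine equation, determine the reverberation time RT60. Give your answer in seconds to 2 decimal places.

Equivalent absorption area: A = 6.6×0.77 + 589×0.02 + 8.9×0.25 + 396×0.04 + 396×0.07 + 24.8×0.03 + 10.7×0.58 = 69.597 m^2.
Volume V = 22 × 18 × 8 = 3168 m³.
T = 0.161 V/A = 0.161·3168/69.597 = 7.33 s.

7.33 s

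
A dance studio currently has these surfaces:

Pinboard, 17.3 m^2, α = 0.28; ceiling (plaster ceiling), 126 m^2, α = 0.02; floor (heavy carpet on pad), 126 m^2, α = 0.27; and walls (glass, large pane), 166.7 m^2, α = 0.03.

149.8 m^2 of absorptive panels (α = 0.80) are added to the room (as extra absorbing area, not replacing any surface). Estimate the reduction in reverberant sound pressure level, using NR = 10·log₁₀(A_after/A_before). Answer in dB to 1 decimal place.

5.5 dB

Equivalent absorption area: A_before = 17.3·0.28 + 126·0.02 + 126·0.27 + 166.7·0.03 = 46.385 m^2.
Added absorption = 149.8 × 0.80 = 119.840 sabins.
A_after = 46.385 + 119.840 = 166.225 sabins.
Reduction = 10 log₁₀(A_after/A_before) = 10 log₁₀(3.5836) = 5.5 dB.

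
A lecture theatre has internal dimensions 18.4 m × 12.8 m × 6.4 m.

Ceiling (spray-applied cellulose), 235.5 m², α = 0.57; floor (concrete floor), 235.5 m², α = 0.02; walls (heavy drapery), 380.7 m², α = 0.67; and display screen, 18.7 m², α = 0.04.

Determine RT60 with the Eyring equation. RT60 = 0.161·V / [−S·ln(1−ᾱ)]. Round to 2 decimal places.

Total surface area S = 235.5 + 235.5 + 380.7 + 18.7 = 870.4 m².
Absorption A = 235.5·0.57 + 235.5·0.02 + 380.7·0.67 + 18.7·0.04 = 394.762 sabins.
Mean coefficient ᾱ = A/S = 0.4535.
−S·ln(1−ᾱ) = −870.4 × ln(1 − 0.4535) = 525.914.
V = 18.4 × 12.8 × 6.4 = 1507.328 m³.
RT60 = 0.161 × 1507.328 / 525.914 = 0.46 s.

0.46 s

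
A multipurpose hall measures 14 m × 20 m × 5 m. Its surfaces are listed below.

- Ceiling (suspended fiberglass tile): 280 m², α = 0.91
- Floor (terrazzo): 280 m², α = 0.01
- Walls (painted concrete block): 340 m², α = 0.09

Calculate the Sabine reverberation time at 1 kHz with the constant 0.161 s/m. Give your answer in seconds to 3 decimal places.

0.782 seconds

A = Σ Sᵢαᵢ = 280·0.91 + 280·0.01 + 340·0.09 = 288.200 sabins.
Volume V = 14 × 20 × 5 = 1400 m³.
RT60 = 0.161 · V / A = 0.161 × 1400 / 288.200 = 0.782 s.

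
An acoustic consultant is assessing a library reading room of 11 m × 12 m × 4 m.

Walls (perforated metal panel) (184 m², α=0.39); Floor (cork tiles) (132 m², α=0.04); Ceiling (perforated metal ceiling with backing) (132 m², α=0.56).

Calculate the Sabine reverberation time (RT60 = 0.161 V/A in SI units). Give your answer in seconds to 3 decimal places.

0.563 s

Total absorption A = 184*0.39 + 132*0.04 + 132*0.56
  = 71.760 + 5.280 + 73.920 = 150.960 m² sabins.
V = 11·12·4 = 528 m³.
T = 0.161 V/A = 0.161·528/150.960 = 0.563 s.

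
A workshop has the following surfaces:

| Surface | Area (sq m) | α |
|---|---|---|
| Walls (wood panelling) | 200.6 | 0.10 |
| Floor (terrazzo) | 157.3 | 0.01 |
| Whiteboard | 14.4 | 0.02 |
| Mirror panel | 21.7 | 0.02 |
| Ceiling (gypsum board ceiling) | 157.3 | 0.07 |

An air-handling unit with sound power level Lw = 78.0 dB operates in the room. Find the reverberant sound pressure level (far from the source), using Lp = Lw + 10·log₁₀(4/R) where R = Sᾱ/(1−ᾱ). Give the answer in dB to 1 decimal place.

68.5 dB

A = 33.366 sabins; S = 551.3 sq m.
ᾱ = 0.0605, so room constant R = A/(1−ᾱ) = 35.515 sq m.
Lp = 78.0 + 10·log₁₀(4/35.515) = 78.0 + (-9.48) = 68.5 dB.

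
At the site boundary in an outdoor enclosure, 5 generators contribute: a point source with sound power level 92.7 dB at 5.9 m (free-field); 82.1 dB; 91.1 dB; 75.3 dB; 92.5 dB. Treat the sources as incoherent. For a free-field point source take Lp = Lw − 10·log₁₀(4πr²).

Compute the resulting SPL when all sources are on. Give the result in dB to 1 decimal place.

Source at 5.9 m: Lp = 92.7 − 10·log₁₀(4π·5.9²) = 92.7 − 10·log₁₀(437.435) = 66.3 dB.
Sum in the linear (power) domain: Σ 10^(Lᵢ/10) = 10^(66.3/10) + 10^(82.1/10) + 10^(91.1/10) + 10^(75.3/10) + 10^(92.5/10) = 3.267e+09.
Combined level = 10 log₁₀(3.267e+09) = 95.1 dB.

95.1 dB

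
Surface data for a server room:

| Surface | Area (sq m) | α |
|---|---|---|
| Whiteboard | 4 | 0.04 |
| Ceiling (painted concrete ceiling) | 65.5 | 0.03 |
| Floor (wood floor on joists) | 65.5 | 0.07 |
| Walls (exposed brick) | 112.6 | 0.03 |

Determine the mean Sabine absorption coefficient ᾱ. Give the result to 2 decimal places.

Total surface area S = 247.6 sq m.
A = 4×0.04 + 65.5×0.03 + 65.5×0.07 + 112.6×0.03 = 10.088 sabins.
ᾱ = 10.088 / 247.6 = 0.04.

0.04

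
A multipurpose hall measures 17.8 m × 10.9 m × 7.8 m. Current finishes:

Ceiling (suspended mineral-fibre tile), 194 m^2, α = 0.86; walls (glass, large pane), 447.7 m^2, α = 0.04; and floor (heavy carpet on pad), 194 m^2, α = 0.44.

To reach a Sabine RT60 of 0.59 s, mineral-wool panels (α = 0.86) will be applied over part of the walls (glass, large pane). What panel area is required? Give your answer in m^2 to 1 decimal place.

174.2

Equivalent absorption area: A₁ = 194×0.86 + 447.7×0.04 + 194×0.44 = 270.108 m^2.
V = 1513.356 m³. Target absorption A₂ = 0.161 × 1513.356 / 0.59 = 412.967 sabins.
Absorption to add: 412.967 − 270.108 = 142.859 sabins.
Each m^2 of panel replacing the walls (glass, large pane) adds (0.86 − 0.04) = 0.82 sabins.
Panel area = 142.859 / 0.82 = 174.2 m^2.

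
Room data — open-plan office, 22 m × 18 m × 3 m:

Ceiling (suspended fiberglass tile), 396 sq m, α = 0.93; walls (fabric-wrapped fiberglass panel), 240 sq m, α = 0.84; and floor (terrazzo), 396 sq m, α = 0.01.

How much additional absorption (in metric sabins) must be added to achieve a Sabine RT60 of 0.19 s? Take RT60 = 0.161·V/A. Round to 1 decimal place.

432.8 sabins

Summing Sᵢαᵢ: 368.280 + 201.600 + 3.960 → A₁ = 573.840 sabins.
V = 1188 m³. Required absorption A₂ = 0.161 × 1188 / 0.19 = 1006.674 sabins.
ΔA = A₂ − A₁ = 1006.674 − 573.840 = 432.8 sabins.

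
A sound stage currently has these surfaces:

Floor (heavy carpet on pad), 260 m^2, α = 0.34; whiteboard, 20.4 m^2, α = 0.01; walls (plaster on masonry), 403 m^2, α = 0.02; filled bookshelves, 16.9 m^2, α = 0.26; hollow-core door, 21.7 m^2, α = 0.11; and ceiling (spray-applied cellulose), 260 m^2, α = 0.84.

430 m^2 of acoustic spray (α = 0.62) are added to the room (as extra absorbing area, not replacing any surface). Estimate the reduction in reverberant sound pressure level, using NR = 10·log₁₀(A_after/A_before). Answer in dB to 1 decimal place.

Total absorption A_before = 260×0.34 + 20.4×0.01 + 403×0.02 + 16.9×0.26 + 21.7×0.11 + 260×0.84
  = 88.400 + 0.204 + 8.060 + 4.394 + 2.387 + 218.400 = 321.845 m^2 sabins.
Treatment contributes 430·0.62 = 266.600 sabins.
A_after = 321.845 + 266.600 = 588.445 sabins.
Reduction = 10 log₁₀(A_after/A_before) = 10 log₁₀(1.8283) = 2.6 dB.

2.6 dB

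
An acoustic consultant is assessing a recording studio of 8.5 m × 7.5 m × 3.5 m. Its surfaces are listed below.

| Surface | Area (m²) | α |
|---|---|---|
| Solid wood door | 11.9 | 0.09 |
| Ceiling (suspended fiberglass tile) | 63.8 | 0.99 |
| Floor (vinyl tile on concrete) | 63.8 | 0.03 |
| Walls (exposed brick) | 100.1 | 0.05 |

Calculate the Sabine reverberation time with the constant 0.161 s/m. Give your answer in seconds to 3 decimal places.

Total absorption A = 11.9·0.09 + 63.8·0.99 + 63.8·0.03 + 100.1·0.05
  = 1.071 + 63.162 + 1.914 + 5.005 = 71.152 m² sabins.
V = 8.5·7.5·3.5 = 223.125 m³.
RT60 = 0.161 · V / A = 0.161 × 223.125 / 71.152 = 0.505 s.

0.505 s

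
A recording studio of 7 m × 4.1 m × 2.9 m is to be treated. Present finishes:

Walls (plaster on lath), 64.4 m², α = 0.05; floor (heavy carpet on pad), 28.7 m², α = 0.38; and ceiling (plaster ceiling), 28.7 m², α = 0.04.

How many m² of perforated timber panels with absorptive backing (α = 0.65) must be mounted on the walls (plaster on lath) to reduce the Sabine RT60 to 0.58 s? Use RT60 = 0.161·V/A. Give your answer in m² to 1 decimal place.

Total absorption A₁ = 64.4×0.05 + 28.7×0.38 + 28.7×0.04
  = 3.220 + 10.906 + 1.148 = 15.274 m² sabins.
V = 83.23 m³. Target absorption A₂ = 0.161 × 83.23 / 0.58 = 23.104 sabins.
ΔA needed = 23.104 − 15.274 = 7.830 sabins.
Net gain per m²: Δα = 0.65 − 0.05 = 0.60.
Area = ΔA/Δα = 7.830/0.60 = 13.0 m².

13.0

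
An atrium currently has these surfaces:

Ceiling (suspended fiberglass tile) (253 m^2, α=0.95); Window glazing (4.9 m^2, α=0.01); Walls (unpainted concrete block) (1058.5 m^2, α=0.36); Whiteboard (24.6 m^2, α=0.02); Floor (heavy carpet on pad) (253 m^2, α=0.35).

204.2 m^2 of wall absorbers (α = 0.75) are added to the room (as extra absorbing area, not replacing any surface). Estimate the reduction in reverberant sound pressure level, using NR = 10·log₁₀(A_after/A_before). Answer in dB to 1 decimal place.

0.8 dB

Summing Sᵢαᵢ: 240.350 + 0.049 + 381.060 + 0.492 + 88.550 → A_before = 710.501 sabins.
Treatment contributes 204.2·0.75 = 153.150 sabins.
New total A_after = 863.651 sabins.
Reduction = 10 log₁₀(A_after/A_before) = 10 log₁₀(1.2156) = 0.8 dB.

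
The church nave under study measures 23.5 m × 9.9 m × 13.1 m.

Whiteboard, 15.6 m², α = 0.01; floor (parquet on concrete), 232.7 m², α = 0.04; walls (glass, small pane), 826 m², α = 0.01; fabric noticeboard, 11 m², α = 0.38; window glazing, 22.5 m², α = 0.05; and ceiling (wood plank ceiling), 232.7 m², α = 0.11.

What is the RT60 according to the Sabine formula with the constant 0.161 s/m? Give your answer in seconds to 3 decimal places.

10.091 seconds

Total absorption A = 15.6×0.01 + 232.7×0.04 + 826×0.01 + 11×0.38 + 22.5×0.05 + 232.7×0.11
  = 0.156 + 9.308 + 8.260 + 4.180 + 1.125 + 25.597 = 48.626 m² sabins.
V = 23.5·9.9·13.1 = 3047.715 m³.
RT60 = 0.161 · V / A = 0.161 × 3047.715 / 48.626 = 10.091 s.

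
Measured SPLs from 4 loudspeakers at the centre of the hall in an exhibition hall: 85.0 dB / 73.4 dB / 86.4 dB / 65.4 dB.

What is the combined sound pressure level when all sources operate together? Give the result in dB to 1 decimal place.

88.9 dB

Σ 10^(Lᵢ/10) = 7.781e+08.
Back to dB: 10·log₁₀ Σ = 88.9 dB.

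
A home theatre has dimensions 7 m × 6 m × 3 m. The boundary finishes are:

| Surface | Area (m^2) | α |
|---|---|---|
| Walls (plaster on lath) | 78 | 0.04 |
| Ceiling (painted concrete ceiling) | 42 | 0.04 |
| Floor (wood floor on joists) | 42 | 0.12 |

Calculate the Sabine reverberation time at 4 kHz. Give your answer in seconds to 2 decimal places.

2.06 sec

Summing Sᵢαᵢ: 3.120 + 1.680 + 5.040 → A = 9.840 sabins.
Room volume: 126 m³.
T = 0.161 V/A = 0.161·126/9.840 = 2.06 s.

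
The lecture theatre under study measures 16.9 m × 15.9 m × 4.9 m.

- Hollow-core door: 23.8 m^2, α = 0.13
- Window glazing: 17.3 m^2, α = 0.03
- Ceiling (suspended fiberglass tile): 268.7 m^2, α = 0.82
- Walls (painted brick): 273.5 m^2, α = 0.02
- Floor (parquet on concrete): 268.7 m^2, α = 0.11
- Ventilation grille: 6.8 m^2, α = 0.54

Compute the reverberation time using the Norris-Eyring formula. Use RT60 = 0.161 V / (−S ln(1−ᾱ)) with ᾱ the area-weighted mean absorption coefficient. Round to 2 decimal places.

S = Σ Sᵢ = 858.8 m^2.
Absorption A = 23.8·0.13 + 17.3·0.03 + 268.7·0.82 + 273.5·0.02 + 268.7·0.11 + 6.8·0.54 = 262.646 sabins.
ᾱ = 262.646 / 858.8 = 0.3058.
Eyring denominator: −S ln(1−ᾱ) = 313.458.
V = 16.9 × 15.9 × 4.9 = 1316.679 m³.
T = 0.161·V/[−S·ln(1−ᾱ)] = 0.161·1316.679/313.458 = 0.68 s.

0.68 s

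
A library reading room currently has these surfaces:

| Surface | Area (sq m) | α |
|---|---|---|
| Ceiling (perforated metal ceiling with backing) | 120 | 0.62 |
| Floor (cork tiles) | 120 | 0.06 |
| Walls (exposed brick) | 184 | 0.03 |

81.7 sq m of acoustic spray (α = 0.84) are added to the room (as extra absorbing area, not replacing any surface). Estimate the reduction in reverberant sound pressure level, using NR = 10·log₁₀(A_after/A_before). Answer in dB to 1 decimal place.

2.5 dB

Summing Sᵢαᵢ: 74.400 + 7.200 + 5.520 → A_before = 87.120 sabins.
Added absorption = 81.7 × 0.84 = 68.628 sabins.
New total A_after = 155.748 sabins.
Reduction = 10 log₁₀(A_after/A_before) = 10 log₁₀(1.7877) = 2.5 dB.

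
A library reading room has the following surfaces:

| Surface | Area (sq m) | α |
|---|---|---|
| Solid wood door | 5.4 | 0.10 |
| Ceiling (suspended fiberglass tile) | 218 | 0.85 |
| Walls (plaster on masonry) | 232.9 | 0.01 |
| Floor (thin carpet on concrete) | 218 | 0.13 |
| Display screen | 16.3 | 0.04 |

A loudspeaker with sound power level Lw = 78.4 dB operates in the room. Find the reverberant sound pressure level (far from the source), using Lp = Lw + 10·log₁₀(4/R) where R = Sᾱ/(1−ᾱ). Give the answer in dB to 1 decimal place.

59.4 dB

Σ(Sᵢαᵢ) = 5.4×0.10 + 218×0.85 + 232.9×0.01 + 218×0.13 + 16.3×0.04 = 217.161; total area S = 690.6 sq m.
ᾱ = 217.161/690.6 = 0.3145; R = Sᾱ/(1−ᾱ) = 217.161/(1−0.3145) = 316.792 sq m.
Lp = Lw + 10 log₁₀(4/R) = 78.4 -18.99 = 59.4 dB.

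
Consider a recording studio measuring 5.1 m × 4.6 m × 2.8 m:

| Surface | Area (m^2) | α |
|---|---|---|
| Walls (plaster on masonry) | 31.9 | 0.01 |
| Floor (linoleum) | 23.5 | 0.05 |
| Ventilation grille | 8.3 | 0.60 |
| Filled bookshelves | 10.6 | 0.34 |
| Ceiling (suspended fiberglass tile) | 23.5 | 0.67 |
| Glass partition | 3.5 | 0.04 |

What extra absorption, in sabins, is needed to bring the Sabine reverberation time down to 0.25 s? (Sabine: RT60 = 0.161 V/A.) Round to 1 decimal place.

Total absorption A₁ = 31.9×0.01 + 23.5×0.05 + 8.3×0.60 + 10.6×0.34 + 23.5×0.67 + 3.5×0.04
  = 0.319 + 1.175 + 4.980 + 3.604 + 15.745 + 0.140 = 25.963 m^2 sabins.
Target A₂ = 0.161·65.688/0.25 = 42.303 sabins (V = 65.688 m³).
Additional absorption ΔA = 42.303 − 25.963 = 16.3 sabins.

16.3 sabins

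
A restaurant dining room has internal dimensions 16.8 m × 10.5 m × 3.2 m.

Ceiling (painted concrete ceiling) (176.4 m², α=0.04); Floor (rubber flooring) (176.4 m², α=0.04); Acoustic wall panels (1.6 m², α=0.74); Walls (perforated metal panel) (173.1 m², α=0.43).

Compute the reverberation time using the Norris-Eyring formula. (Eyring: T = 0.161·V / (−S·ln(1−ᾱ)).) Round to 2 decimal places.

0.92 s

Total surface area S = 176.4 + 176.4 + 1.6 + 173.1 = 527.5 m².
Absorption A = 176.4·0.04 + 176.4·0.04 + 1.6·0.74 + 173.1·0.43 = 89.729 sabins.
Mean coefficient ᾱ = A/S = 0.1701.
−S·ln(1−ᾱ) = −527.5 × ln(1 − 0.1701) = 98.352.
V = 16.8 × 10.5 × 3.2 = 564.48 m³.
RT60 = 0.161 × 564.48 / 98.352 = 0.92 s.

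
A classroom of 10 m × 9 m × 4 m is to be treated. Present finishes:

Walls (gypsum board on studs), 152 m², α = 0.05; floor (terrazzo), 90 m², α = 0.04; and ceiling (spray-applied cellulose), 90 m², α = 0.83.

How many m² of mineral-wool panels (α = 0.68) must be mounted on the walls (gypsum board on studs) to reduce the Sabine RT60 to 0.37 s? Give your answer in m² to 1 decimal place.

Total absorption A₁ = 152×0.05 + 90×0.04 + 90×0.83
  = 7.600 + 3.600 + 74.700 = 85.900 m² sabins.
V = 360 m³. Target absorption A₂ = 0.161 × 360 / 0.37 = 156.649 sabins.
Absorption to add: 156.649 − 85.900 = 70.749 sabins.
Net gain per m²: Δα = 0.68 − 0.05 = 0.63.
Panel area = 70.749 / 0.63 = 112.3 m².

112.3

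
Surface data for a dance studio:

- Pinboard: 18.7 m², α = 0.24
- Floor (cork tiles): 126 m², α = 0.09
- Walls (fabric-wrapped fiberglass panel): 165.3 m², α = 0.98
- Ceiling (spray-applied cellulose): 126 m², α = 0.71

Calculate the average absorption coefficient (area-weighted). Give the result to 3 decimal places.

0.613

Total surface area S = 436.0 m².
Weighted sum Σ Sα = 267.282.
ᾱ = 267.282 / 436.0 = 0.613.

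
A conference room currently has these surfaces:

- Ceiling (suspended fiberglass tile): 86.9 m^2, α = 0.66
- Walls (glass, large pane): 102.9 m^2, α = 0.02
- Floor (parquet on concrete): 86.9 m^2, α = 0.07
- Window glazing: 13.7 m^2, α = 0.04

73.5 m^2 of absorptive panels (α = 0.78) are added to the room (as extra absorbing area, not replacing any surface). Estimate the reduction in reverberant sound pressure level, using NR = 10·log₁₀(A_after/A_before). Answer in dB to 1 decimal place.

2.7 dB

Summing Sᵢαᵢ: 57.354 + 2.058 + 6.083 + 0.548 → A_before = 66.043 sabins.
Treatment contributes 73.5·0.78 = 57.330 sabins.
New total A_after = 123.373 sabins.
NR = 10·log₁₀(123.373/66.043) = 2.7 dB.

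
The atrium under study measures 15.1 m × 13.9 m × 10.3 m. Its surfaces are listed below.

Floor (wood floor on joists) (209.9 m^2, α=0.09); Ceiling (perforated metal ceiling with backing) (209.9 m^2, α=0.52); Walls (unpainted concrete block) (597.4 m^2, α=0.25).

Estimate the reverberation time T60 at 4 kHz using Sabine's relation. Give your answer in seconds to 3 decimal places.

A = Σ Sᵢαᵢ = 209.9*0.09 + 209.9*0.52 + 597.4*0.25 = 277.389 sabins.
Room volume: 2161.867 m³.
RT60 = 0.161 · V / A = 0.161 × 2161.867 / 277.389 = 1.255 s.

1.255 seconds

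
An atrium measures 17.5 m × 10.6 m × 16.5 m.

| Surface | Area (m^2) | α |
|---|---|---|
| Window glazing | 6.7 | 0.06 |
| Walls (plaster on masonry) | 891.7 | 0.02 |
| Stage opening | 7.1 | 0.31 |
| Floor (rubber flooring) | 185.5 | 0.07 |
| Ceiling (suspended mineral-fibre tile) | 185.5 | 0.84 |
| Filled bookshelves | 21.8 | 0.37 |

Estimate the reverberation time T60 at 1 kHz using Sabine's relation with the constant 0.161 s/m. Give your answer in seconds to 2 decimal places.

Summing Sᵢαᵢ: 0.402 + 17.834 + 2.201 + 12.985 + 155.820 + 8.066 → A = 197.308 sabins.
V = 17.5·10.6·16.5 = 3060.75 m³.
T = 0.161 V/A = 0.161·3060.75/197.308 = 2.50 s.

2.50 seconds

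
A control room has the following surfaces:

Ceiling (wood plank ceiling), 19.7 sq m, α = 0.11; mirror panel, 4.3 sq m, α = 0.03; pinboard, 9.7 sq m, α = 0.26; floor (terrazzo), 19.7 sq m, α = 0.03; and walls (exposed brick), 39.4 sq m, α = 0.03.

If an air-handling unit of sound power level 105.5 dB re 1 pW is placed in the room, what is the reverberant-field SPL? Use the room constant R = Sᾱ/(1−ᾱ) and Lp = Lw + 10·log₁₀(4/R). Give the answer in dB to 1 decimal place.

Σ(Sᵢαᵢ) = 19.7×0.11 + 4.3×0.03 + 9.7×0.26 + 19.7×0.03 + 39.4×0.03 = 6.591; total area S = 92.8 sq m.
ᾱ = 0.0710, so room constant R = A/(1−ᾱ) = 7.095 sq m.
Lp = 105.5 + 10·log₁₀(4/7.095) = 105.5 + (-2.49) = 103.0 dB.

103.0 dB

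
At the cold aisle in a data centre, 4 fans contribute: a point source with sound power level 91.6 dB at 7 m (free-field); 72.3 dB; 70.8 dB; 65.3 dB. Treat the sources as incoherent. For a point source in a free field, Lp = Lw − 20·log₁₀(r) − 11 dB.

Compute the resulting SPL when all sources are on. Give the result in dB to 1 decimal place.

75.4 dB

Source at 7 m: Lp = 91.6 − 20·log₁₀(7) − 11 = 63.7 dB.
Σ 10^(Lᵢ/10) = 3.474e+07.
L_total = 10·log₁₀(3.474e+07) = 75.4 dB.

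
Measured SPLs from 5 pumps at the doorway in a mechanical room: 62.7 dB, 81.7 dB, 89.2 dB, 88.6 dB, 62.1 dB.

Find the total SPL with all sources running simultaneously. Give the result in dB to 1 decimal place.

92.3 dB

Sum in the linear (power) domain: Σ 10^(Lᵢ/10) = 10^(62.7/10) + 10^(81.7/10) + 10^(89.2/10) + 10^(88.6/10) + 10^(62.1/10) = 1.708e+09.
Back to dB: 10·log₁₀ Σ = 92.3 dB.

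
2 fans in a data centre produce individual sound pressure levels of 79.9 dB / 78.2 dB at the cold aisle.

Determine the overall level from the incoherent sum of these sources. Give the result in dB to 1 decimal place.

82.1 dB

Σ 10^(Lᵢ/10) = 1.638e+08.
Back to dB: 10·log₁₀ Σ = 82.1 dB.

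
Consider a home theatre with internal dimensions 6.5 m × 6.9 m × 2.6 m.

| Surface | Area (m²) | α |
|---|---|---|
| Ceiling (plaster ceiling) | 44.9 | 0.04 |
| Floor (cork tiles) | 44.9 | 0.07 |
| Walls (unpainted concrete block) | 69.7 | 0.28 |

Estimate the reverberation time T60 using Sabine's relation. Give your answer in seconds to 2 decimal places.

0.77 s

Equivalent absorption area: A = 44.9*0.04 + 44.9*0.07 + 69.7*0.28 = 24.455 m².
Room volume: 116.61 m³.
Sabine: RT60 = 0.161 × 116.61 / 24.455 = 0.77 s.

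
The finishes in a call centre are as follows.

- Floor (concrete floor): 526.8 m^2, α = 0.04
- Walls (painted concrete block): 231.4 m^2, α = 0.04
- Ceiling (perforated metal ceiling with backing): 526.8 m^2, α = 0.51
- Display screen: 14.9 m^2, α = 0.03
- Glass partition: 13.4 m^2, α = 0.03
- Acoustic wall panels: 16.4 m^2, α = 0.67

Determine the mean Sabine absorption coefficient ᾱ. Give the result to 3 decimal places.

0.234

Total surface area S = 1329.7 m^2.
Σ(Sᵢαᵢ) = 526.8×0.04 + 231.4×0.04 + 526.8×0.51 + 14.9×0.03 + 13.4×0.03 + 16.4×0.67 = 310.833.
ᾱ = A/S = 0.234.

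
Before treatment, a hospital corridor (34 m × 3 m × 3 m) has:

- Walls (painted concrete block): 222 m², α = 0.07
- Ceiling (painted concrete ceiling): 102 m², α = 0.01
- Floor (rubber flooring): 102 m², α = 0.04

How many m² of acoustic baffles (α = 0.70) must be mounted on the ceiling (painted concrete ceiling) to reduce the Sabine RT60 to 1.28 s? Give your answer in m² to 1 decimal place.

Summing Sᵢαᵢ: 15.540 + 1.020 + 4.080 → A₁ = 20.640 sabins.
V = 306 m³. Target absorption A₂ = 0.161 × 306 / 1.28 = 38.489 sabins.
Absorption to add: 38.489 − 20.640 = 17.849 sabins.
Net gain per m²: Δα = 0.70 − 0.01 = 0.69.
Area = ΔA/Δα = 17.849/0.69 = 25.9 m².

25.9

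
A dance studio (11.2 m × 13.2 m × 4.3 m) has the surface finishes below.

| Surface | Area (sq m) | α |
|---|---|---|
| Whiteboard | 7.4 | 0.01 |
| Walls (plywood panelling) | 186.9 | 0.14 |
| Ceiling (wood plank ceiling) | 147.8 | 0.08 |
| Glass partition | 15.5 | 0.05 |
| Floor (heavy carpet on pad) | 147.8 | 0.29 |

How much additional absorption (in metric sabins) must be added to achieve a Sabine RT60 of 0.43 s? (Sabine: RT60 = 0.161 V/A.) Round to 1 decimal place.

156.3 sabins

A₁ = Σ Sᵢαᵢ = 7.4·0.01 + 186.9·0.14 + 147.8·0.08 + 15.5·0.05 + 147.8·0.29 = 81.701 sabins.
For T = 0.43 s, need A₂ = 0.161·V/T = 0.161·635.712/0.43 = 238.022 sabins.
ΔA = A₂ − A₁ = 238.022 − 81.701 = 156.3 sabins.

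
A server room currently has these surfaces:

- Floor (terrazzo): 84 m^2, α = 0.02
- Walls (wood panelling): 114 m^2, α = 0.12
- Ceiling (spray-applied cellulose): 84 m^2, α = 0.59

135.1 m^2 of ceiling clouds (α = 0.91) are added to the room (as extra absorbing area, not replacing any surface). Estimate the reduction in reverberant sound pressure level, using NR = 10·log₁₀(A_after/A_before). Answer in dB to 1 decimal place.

Equivalent absorption area: A_before = 84×0.02 + 114×0.12 + 84×0.59 = 64.920 m^2.
Treatment contributes 135.1·0.91 = 122.941 sabins.
A_after = 64.920 + 122.941 = 187.861 sabins.
NR = 10·log₁₀(187.861/64.920) = 4.6 dB.

4.6 dB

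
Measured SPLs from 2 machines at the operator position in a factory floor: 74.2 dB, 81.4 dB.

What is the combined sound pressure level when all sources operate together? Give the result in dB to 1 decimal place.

Converting to relative power and adding: 10^(74.2/10) + 10^(81.4/10) = 1.643e+08.
L_total = 10·log₁₀(1.643e+08) = 82.2 dB.

82.2 dB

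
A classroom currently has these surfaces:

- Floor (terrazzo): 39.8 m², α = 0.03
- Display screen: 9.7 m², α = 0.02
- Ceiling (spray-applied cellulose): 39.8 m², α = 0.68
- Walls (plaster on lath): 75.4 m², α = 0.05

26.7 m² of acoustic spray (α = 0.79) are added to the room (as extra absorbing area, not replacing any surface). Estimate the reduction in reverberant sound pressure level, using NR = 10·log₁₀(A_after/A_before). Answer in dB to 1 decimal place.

Summing Sᵢαᵢ: 1.194 + 0.194 + 27.064 + 3.770 → A_before = 32.222 sabins.
Treatment contributes 26.7·0.79 = 21.093 sabins.
New total A_after = 53.315 sabins.
NR = 10·log₁₀(53.315/32.222) = 2.2 dB.

2.2 dB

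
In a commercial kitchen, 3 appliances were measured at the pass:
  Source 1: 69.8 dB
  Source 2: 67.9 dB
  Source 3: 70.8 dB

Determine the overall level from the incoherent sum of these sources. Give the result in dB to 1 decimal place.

74.4 dB

Sum in the linear (power) domain: Σ 10^(Lᵢ/10) = 10^(69.8/10) + 10^(67.9/10) + 10^(70.8/10) = 2.774e+07.
L_total = 10·log₁₀(2.774e+07) = 74.4 dB.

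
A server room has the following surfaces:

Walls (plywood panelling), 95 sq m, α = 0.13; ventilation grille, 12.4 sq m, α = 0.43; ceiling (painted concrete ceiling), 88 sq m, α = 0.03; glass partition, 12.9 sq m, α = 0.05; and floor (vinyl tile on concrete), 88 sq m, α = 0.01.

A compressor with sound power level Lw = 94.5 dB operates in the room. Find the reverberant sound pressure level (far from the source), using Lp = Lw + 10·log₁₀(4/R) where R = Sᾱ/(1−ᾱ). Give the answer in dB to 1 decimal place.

A = 21.847 sabins; S = 296.3 sq m.
ᾱ = 21.847/296.3 = 0.0737; R = Sᾱ/(1−ᾱ) = 21.847/(1−0.0737) = 23.585 sq m.
Lp = Lw + 10 log₁₀(4/R) = 94.5 -7.71 = 86.8 dB.

86.8 dB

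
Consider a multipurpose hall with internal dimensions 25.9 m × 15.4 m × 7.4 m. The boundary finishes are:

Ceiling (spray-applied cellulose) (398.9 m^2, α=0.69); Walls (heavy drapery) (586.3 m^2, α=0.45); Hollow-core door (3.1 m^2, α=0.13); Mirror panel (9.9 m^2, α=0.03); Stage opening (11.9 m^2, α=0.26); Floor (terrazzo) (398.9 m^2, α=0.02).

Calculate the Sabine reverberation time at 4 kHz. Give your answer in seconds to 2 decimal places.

0.86 s

Total absorption A = 398.9×0.69 + 586.3×0.45 + 3.1×0.13 + 9.9×0.03 + 11.9×0.26 + 398.9×0.02
  = 275.241 + 263.835 + 0.403 + 0.297 + 3.094 + 7.978 = 550.848 m^2 sabins.
V = 25.9·15.4·7.4 = 2951.564 m³.
T = 0.161 V/A = 0.161·2951.564/550.848 = 0.86 s.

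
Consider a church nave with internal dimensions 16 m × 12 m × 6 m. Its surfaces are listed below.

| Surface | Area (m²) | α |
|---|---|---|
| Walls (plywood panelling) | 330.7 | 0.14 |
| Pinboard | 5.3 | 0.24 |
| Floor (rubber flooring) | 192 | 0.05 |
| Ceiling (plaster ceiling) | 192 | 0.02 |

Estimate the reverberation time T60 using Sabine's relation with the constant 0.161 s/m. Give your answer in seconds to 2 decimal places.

Equivalent absorption area: A = 330.7·0.14 + 5.3·0.24 + 192·0.05 + 192·0.02 = 61.010 m².
Room volume: 1152 m³.
T = 0.161 V/A = 0.161·1152/61.010 = 3.04 s.

3.04 sec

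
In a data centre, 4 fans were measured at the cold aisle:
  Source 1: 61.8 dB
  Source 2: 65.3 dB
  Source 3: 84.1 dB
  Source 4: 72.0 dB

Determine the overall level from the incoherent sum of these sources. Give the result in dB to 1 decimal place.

84.4 dB

Sum in the linear (power) domain: Σ 10^(Lᵢ/10) = 10^(61.8/10) + 10^(65.3/10) + 10^(84.1/10) + 10^(72.0/10) = 2.778e+08.
Combined level = 10 log₁₀(2.778e+08) = 84.4 dB.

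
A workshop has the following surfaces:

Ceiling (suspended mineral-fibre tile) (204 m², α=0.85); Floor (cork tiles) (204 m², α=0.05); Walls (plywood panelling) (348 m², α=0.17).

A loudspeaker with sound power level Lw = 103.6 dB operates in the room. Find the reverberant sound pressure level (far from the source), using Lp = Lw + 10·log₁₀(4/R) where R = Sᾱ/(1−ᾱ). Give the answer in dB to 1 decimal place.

Σ(Sᵢαᵢ) = 204·0.85 + 204·0.05 + 348·0.17 = 242.760; total area S = 756.0 m².
ᾱ = 242.760/756.0 = 0.3211; R = Sᾱ/(1−ᾱ) = 242.760/(1−0.3211) = 357.578 m².
Lp = Lw + 10 log₁₀(4/R) = 103.6 -19.51 = 84.1 dB.

84.1 dB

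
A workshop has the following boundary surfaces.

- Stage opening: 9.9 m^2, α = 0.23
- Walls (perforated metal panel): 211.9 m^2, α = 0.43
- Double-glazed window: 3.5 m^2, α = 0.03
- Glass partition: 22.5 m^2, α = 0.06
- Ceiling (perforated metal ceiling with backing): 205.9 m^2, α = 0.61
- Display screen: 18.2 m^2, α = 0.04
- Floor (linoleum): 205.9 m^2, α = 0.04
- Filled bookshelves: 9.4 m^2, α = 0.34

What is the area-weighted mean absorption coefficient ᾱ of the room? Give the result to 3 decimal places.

Total surface area S = 687.2 m^2.
A = 9.9*0.23 + 211.9*0.43 + 3.5*0.03 + 22.5*0.06 + 205.9*0.61 + 18.2*0.04 + 205.9*0.04 + 9.4*0.34 = 232.608 sabins.
ᾱ = 232.608 / 687.2 = 0.338.

0.338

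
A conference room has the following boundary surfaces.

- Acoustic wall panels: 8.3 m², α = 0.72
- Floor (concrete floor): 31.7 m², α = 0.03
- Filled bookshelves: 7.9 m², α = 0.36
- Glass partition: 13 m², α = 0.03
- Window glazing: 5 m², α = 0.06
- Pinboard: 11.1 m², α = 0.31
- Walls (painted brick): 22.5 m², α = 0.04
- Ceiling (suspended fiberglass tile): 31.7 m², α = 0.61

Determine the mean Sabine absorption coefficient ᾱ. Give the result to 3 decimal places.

Total surface area S = 131.2 m².
Σ(Sᵢαᵢ) = 8.3·0.72 + 31.7·0.03 + 7.9·0.36 + 13·0.03 + 5·0.06 + 11.1·0.31 + 22.5·0.04 + 31.7·0.61 = 34.139.
ᾱ = 34.139 / 131.2 = 0.260.

0.260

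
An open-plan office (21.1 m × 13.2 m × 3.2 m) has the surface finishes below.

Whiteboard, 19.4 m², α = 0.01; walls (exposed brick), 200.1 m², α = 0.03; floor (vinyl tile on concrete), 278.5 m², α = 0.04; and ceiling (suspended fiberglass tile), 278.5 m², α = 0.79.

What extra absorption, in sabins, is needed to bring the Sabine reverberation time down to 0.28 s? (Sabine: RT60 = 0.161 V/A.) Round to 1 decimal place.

Equivalent absorption area: A₁ = 19.4*0.01 + 200.1*0.03 + 278.5*0.04 + 278.5*0.79 = 237.352 m².
Target A₂ = 0.161·891.264/0.28 = 512.477 sabins (V = 891.264 m³).
Additional absorption ΔA = 512.477 − 237.352 = 275.1 sabins.

275.1 sabins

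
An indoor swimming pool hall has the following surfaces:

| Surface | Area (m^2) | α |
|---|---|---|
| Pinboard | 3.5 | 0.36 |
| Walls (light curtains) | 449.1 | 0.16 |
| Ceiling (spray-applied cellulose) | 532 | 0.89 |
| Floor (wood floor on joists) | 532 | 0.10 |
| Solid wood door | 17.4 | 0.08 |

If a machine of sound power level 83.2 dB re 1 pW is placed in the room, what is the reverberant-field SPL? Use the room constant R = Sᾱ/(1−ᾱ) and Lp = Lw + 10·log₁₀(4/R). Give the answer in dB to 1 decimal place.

59.3 dB

A = 601.188 sabins; S = 1534.0 m^2.
ᾱ = 0.3919, so room constant R = A/(1−ᾱ) = 988.633 m^2.
Lp = Lw + 10 log₁₀(4/R) = 83.2 -23.93 = 59.3 dB.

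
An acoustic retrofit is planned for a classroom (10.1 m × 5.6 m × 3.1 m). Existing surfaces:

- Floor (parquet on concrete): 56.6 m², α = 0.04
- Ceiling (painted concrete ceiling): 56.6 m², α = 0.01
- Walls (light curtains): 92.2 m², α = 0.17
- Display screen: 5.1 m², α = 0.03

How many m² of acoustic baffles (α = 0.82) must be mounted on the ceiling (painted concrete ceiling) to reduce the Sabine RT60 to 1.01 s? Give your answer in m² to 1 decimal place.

11.5

Total absorption A₁ = 56.6·0.04 + 56.6·0.01 + 92.2·0.17 + 5.1·0.03
  = 2.264 + 0.566 + 15.674 + 0.153 = 18.657 m² sabins.
V = 175.336 m³. Target absorption A₂ = 0.161 × 175.336 / 1.01 = 27.950 sabins.
ΔA needed = 27.950 − 18.657 = 9.293 sabins.
Each m² of panel replacing the ceiling (painted concrete ceiling) adds (0.82 − 0.01) = 0.81 sabins.
Area = ΔA/Δα = 9.293/0.81 = 11.5 m².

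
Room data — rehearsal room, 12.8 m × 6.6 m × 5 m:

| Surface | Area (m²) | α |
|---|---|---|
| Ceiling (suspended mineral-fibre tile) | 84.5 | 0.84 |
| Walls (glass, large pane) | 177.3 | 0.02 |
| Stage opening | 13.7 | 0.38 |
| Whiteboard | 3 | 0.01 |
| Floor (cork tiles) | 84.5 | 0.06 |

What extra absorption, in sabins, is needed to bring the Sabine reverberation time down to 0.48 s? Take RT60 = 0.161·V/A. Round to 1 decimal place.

56.8 sabins

Total absorption A₁ = 84.5×0.84 + 177.3×0.02 + 13.7×0.38 + 3×0.01 + 84.5×0.06
  = 70.980 + 3.546 + 5.206 + 0.030 + 5.070 = 84.832 m² sabins.
V = 422.4 m³. Required absorption A₂ = 0.161 × 422.4 / 0.48 = 141.680 sabins.
Additional absorption ΔA = 141.680 − 84.832 = 56.8 sabins.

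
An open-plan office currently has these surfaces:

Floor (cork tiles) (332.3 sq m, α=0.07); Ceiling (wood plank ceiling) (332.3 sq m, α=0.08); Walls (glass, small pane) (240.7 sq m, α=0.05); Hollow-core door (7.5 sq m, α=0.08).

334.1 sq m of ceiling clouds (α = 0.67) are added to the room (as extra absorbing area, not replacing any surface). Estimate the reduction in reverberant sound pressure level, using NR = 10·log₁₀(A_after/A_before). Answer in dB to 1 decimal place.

A_before = Σ Sᵢαᵢ = 332.3*0.07 + 332.3*0.08 + 240.7*0.05 + 7.5*0.08 = 62.480 sabins.
Treatment contributes 334.1·0.67 = 223.847 sabins.
A_after = 62.480 + 223.847 = 286.327 sabins.
Reduction = 10 log₁₀(A_after/A_before) = 10 log₁₀(4.5827) = 6.6 dB.

6.6 dB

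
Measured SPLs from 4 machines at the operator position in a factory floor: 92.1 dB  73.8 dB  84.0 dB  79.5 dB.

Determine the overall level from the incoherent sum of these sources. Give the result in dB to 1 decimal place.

93.0 dB

Sum in the linear (power) domain: Σ 10^(Lᵢ/10) = 10^(92.1/10) + 10^(73.8/10) + 10^(84.0/10) + 10^(79.5/10) = 1.986e+09.
Combined level = 10 log₁₀(1.986e+09) = 93.0 dB.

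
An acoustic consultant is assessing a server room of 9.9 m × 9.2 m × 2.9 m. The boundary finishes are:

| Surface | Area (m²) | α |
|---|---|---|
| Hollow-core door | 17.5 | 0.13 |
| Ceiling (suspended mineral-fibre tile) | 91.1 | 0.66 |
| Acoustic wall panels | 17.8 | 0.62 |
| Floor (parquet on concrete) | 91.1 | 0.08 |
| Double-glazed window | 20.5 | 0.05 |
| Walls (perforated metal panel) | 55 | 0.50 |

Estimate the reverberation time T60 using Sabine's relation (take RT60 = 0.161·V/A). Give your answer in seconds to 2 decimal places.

A = Σ Sᵢαᵢ = 17.5×0.13 + 91.1×0.66 + 17.8×0.62 + 91.1×0.08 + 20.5×0.05 + 55×0.50 = 109.250 sabins.
Room volume: 264.132 m³.
T = 0.161 V/A = 0.161·264.132/109.250 = 0.39 s.

0.39 s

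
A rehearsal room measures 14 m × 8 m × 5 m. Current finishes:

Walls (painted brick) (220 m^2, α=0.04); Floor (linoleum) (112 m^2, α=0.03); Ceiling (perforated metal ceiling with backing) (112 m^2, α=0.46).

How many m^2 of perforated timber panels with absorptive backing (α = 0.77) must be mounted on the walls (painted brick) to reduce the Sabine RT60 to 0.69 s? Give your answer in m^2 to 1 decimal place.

91.8

Summing Sᵢαᵢ: 8.800 + 3.360 + 51.520 → A₁ = 63.680 sabins.
Required A₂ = 0.161·560/0.69 = 130.667 sabins.
Absorption to add: 130.667 − 63.680 = 66.987 sabins.
Each m^2 of panel replacing the walls (painted brick) adds (0.77 − 0.04) = 0.73 sabins.
Panel area = 66.987 / 0.73 = 91.8 m^2.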